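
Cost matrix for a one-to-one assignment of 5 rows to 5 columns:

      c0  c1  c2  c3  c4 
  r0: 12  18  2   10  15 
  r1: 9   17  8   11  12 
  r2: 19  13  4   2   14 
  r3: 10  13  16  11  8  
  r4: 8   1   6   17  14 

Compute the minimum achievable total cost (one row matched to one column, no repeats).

optimal assignment: row0→col2 (cost 2), row1→col0 (cost 9), row2→col3 (cost 2), row3→col4 (cost 8), row4→col1 (cost 1)
total = 2 + 9 + 2 + 8 + 1 = 22

Minimum assignment cost: 22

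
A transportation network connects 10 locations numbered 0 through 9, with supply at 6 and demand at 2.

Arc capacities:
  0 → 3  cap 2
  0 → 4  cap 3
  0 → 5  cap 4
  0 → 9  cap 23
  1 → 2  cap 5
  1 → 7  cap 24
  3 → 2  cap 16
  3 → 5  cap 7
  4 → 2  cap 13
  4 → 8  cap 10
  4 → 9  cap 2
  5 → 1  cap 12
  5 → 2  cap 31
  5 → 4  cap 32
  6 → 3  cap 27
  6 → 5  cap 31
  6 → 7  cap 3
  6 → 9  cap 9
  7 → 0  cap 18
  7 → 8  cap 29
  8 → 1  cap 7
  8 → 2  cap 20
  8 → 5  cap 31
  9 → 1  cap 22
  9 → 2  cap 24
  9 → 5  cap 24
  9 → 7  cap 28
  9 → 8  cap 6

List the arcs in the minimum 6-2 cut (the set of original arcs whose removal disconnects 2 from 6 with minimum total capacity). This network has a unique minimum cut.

augment #1: 6→3→2 push 16
augment #2: 6→5→2 push 31
augment #3: 6→9→2 push 9
augment #4: 6→7→8→2 push 3
augment #5: 6→3→5→1→2 push 5
augment #6: 6→3→5→4→2 push 2
max flow = 66; residual-reachable set from 6 gives S-side
cut edges (S→T): {(3,2), (3,5), (6,5), (6,7), (6,9)} total cap 66

Min-cut arcs: {(3,2), (3,5), (6,5), (6,7), (6,9)} (total capacity 66)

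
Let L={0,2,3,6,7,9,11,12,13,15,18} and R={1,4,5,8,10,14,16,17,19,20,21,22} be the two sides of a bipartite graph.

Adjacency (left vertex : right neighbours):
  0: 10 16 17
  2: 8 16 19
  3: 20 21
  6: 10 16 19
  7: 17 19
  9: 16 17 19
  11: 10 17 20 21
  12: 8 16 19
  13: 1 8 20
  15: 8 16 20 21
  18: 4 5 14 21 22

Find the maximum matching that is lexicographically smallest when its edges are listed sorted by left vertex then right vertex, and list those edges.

Lex-smallest maximum matching: {(0,10), (2,8), (3,20), (6,16), (7,17), (9,19), (11,21), (13,1), (18,4)}

|M| = 9 (so the lex-smallest maximum matching has 9 edges)
process left vertices in ascending order; for each, take the smallest-labelled available neighbour that still permits 9 edges overall, or leave it unmatched if none does
lex-smallest matching: {0-10, 2-8, 3-20, 6-16, 7-17, 9-19, 11-21, 13-1, 18-4}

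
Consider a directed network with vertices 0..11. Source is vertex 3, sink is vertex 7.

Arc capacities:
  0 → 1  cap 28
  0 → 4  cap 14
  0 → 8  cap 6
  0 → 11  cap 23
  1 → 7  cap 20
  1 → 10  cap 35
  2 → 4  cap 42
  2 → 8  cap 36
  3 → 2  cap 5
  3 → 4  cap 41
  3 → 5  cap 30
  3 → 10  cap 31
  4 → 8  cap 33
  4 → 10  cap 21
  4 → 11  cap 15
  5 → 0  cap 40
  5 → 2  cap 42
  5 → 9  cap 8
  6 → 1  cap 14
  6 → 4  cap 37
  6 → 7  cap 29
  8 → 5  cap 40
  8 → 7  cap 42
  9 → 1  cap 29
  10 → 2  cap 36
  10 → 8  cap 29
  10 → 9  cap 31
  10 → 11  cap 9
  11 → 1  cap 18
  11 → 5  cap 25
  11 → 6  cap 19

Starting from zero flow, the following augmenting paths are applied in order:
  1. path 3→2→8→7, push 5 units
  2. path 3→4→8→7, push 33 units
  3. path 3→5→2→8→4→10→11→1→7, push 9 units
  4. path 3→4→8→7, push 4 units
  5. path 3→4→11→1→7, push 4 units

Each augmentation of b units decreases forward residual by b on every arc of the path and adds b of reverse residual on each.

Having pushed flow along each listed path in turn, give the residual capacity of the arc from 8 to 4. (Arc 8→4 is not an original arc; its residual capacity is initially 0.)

after path 1 (3→2→8→7, push 5): res(8,4)=0
after path 2 (3→4→8→7, push 33): res(8,4)=33
after path 3 (3→5→2→8→4→10→11→1→7, push 9): res(8,4)=24
after path 4 (3→4→8→7, push 4): res(8,4)=28
after path 5 (3→4→11→1→7, push 4): res(8,4)=28

Residual capacity of (8,4): 28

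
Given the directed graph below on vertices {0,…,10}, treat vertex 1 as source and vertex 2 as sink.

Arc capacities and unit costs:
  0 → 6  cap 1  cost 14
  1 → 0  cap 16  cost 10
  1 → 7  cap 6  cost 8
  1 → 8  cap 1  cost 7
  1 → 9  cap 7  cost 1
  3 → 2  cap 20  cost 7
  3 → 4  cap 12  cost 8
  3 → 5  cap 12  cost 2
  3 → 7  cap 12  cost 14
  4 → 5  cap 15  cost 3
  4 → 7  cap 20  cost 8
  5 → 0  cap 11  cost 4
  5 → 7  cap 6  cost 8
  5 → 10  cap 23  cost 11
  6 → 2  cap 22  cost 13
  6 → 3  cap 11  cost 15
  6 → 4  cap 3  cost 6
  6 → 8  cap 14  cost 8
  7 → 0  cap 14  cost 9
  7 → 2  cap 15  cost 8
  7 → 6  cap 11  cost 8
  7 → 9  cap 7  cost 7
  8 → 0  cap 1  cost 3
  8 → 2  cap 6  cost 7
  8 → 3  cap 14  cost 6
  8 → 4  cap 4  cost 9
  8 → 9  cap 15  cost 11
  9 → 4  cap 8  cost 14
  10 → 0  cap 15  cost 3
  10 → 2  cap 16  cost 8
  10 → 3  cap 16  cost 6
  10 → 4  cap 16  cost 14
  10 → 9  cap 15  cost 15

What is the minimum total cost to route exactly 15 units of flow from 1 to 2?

shortest-cost path #1: 1→8→2 push 1 @ unit cost 14 (adds 14)
shortest-cost path #2: 1→7→2 push 6 @ unit cost 16 (adds 96)
shortest-cost path #3: 1→9→4→7→2 push 7 @ unit cost 31 (adds 217)
shortest-cost path #4: 1→0→6→2 push 1 @ unit cost 37 (adds 37)
total cost = 364

Minimum cost for 15 units: 364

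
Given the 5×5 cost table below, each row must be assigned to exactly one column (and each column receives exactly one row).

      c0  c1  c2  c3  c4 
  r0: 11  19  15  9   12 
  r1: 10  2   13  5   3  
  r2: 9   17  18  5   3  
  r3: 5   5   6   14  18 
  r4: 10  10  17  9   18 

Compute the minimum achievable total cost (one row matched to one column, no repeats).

Minimum assignment cost: 30

optimal assignment: row0→col3 (cost 9), row1→col1 (cost 2), row2→col4 (cost 3), row3→col2 (cost 6), row4→col0 (cost 10)
total = 9 + 2 + 3 + 6 + 10 = 30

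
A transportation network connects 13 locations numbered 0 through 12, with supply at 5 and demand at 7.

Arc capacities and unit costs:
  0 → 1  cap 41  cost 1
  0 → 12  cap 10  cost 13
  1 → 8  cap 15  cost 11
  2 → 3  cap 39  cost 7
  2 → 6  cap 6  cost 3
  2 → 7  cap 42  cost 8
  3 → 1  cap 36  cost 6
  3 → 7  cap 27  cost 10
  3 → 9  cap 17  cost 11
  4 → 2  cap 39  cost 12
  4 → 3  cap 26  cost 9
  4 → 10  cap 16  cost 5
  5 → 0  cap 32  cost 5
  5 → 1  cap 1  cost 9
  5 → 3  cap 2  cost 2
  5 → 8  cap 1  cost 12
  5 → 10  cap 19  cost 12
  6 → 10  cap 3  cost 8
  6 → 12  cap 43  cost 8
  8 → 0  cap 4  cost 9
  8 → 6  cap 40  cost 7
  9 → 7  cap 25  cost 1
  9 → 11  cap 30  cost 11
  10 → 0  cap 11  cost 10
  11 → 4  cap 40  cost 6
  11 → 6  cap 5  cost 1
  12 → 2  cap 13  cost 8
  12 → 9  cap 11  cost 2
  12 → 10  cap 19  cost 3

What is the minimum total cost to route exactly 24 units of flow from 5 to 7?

shortest-cost path #1: 5→3→7 push 2 @ unit cost 12 (adds 24)
shortest-cost path #2: 5→0→12→9→7 push 10 @ unit cost 21 (adds 210)
shortest-cost path #3: 5→8→6→12→9→7 push 1 @ unit cost 30 (adds 30)
shortest-cost path #4: 5→0→1→8→6→12→2→7 push 11 @ unit cost 48 (adds 528)
total cost = 792

Minimum cost for 24 units: 792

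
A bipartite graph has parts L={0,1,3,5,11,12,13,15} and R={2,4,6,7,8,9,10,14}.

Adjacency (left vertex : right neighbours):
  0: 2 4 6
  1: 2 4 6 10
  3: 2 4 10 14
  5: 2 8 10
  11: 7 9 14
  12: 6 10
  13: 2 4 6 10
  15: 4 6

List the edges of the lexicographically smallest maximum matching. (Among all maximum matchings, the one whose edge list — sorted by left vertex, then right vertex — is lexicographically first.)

Lex-smallest maximum matching: {(0,2), (1,4), (3,14), (5,8), (11,7), (12,6), (13,10)}

|M| = 7 (so the lex-smallest maximum matching has 7 edges)
process left vertices in ascending order; for each, take the smallest-labelled available neighbour that still permits 7 edges overall, or leave it unmatched if none does
lex-smallest matching: {0-2, 1-4, 3-14, 5-8, 11-7, 12-6, 13-10}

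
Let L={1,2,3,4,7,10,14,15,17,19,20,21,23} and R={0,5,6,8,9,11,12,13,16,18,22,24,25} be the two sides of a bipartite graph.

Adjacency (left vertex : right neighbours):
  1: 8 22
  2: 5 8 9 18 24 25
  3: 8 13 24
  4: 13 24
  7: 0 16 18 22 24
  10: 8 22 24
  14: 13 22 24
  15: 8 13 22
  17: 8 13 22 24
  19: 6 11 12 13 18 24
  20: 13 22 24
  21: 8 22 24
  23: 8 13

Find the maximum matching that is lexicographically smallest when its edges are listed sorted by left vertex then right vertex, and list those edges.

|M| = 7 (so the lex-smallest maximum matching has 7 edges)
process left vertices in ascending order; for each, take the smallest-labelled available neighbour that still permits 7 edges overall, or leave it unmatched if none does
lex-smallest matching: {1-8, 2-5, 3-13, 4-24, 7-0, 10-22, 19-6}

Lex-smallest maximum matching: {(1,8), (2,5), (3,13), (4,24), (7,0), (10,22), (19,6)}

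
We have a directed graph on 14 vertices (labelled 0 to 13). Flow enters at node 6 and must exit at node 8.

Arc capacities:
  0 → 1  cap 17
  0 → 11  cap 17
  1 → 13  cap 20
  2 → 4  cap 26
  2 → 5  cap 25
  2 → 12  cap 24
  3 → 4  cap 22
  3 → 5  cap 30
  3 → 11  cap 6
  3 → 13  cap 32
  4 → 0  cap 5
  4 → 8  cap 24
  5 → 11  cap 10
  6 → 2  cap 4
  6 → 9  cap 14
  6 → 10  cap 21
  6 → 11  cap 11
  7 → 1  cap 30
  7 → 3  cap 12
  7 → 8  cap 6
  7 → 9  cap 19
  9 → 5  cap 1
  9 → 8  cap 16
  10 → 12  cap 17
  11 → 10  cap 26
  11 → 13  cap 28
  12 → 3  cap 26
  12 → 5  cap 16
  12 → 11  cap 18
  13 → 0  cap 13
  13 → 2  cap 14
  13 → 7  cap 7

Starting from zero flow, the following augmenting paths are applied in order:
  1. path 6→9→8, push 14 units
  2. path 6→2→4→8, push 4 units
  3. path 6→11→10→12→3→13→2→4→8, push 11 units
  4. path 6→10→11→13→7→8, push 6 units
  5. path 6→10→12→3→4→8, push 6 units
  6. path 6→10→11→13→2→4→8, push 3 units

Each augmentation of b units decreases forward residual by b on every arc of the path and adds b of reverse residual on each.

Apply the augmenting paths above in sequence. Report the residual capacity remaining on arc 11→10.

Residual capacity of (11,10): 24

after path 1 (6→9→8, push 14): res(11,10)=26
after path 2 (6→2→4→8, push 4): res(11,10)=26
after path 3 (6→11→10→12→3→13→2→4→8, push 11): res(11,10)=15
after path 4 (6→10→11→13→7→8, push 6): res(11,10)=21
after path 5 (6→10→12→3→4→8, push 6): res(11,10)=21
after path 6 (6→10→11→13→2→4→8, push 3): res(11,10)=24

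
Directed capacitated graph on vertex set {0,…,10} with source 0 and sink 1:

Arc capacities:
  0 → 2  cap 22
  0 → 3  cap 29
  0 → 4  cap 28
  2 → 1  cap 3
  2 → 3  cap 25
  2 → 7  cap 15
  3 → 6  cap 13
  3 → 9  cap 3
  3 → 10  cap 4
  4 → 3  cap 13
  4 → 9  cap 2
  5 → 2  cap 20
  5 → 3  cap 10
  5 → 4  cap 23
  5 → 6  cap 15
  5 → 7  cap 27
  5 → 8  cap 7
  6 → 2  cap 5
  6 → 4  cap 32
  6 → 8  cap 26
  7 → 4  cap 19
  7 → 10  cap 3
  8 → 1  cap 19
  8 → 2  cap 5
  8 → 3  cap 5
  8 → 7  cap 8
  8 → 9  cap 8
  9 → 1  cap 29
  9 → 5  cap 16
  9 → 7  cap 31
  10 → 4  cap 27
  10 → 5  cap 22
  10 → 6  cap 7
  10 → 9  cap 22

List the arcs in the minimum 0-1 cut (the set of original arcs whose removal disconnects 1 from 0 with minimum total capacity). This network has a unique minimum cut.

Min-cut arcs: {(2,1), (3,6), (3,9), (3,10), (4,9), (7,10)} (total capacity 28)

augment #1: 0→2→1 push 3
augment #2: 0→3→9→1 push 3
augment #3: 0→4→9→1 push 2
augment #4: 0→3→6→8→1 push 13
augment #5: 0→3→10→9→1 push 4
augment #6: 0→2→7→10→9→1 push 3
max flow = 28; residual-reachable set from 0 gives S-side
cut edges (S→T): {(2,1), (3,6), (3,9), (3,10), (4,9), (7,10)} total cap 28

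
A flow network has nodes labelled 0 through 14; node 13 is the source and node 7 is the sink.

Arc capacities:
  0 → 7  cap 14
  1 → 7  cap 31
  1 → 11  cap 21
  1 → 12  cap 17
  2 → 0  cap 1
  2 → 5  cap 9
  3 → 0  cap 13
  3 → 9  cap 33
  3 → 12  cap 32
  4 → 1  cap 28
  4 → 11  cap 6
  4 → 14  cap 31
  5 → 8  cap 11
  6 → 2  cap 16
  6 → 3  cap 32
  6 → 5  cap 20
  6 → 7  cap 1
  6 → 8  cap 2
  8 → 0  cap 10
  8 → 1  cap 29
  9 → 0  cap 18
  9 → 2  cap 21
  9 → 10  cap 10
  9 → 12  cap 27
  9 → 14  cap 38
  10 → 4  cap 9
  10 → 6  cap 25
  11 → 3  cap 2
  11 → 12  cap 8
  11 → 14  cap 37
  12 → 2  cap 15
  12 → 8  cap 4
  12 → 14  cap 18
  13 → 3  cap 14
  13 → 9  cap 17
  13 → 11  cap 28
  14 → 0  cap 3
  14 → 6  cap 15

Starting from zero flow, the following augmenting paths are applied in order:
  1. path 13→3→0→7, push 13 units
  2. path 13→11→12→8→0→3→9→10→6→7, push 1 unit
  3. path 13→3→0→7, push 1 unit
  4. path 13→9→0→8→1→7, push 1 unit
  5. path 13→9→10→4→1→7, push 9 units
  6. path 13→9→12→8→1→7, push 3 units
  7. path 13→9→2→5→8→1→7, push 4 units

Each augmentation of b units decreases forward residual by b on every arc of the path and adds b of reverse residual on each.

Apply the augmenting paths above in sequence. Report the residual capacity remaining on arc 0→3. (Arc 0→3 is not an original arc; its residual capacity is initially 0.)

after path 1 (13→3→0→7, push 13): res(0,3)=13
after path 2 (13→11→12→8→0→3→9→10→6→7, push 1): res(0,3)=12
after path 3 (13→3→0→7, push 1): res(0,3)=13
after path 4 (13→9→0→8→1→7, push 1): res(0,3)=13
after path 5 (13→9→10→4→1→7, push 9): res(0,3)=13
after path 6 (13→9→12→8→1→7, push 3): res(0,3)=13
after path 7 (13→9→2→5→8→1→7, push 4): res(0,3)=13

Residual capacity of (0,3): 13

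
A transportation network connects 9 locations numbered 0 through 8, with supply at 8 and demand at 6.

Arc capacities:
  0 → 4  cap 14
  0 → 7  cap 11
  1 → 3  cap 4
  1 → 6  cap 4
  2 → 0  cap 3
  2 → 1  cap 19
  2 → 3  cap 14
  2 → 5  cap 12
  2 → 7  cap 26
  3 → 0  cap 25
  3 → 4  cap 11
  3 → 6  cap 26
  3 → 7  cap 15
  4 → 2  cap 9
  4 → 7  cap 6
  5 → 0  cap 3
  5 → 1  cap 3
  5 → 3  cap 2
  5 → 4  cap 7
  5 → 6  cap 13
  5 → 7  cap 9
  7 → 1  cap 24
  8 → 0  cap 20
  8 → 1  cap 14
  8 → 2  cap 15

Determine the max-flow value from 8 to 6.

augment #1: 8→1→6 bottleneck 4, total now 4
augment #2: 8→1→3→6 bottleneck 4, total now 8
augment #3: 8→2→3→6 bottleneck 14, total now 22
augment #4: 8→2→5→6 bottleneck 1, total now 23
augment #5: 8→0→4→2→5→6 bottleneck 9, total now 32

Maximum flow value: 32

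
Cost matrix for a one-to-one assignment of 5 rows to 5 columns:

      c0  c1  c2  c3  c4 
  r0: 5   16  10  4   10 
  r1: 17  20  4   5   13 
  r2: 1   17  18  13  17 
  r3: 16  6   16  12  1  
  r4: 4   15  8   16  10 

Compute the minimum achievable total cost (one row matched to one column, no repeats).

one of 2 optimal assignments: row0→col3 (cost 4), row1→col2 (cost 4), row2→col0 (cost 1), row3→col1 (cost 6), row4→col4 (cost 10)
total = 4 + 4 + 1 + 6 + 10 = 25

Minimum assignment cost: 25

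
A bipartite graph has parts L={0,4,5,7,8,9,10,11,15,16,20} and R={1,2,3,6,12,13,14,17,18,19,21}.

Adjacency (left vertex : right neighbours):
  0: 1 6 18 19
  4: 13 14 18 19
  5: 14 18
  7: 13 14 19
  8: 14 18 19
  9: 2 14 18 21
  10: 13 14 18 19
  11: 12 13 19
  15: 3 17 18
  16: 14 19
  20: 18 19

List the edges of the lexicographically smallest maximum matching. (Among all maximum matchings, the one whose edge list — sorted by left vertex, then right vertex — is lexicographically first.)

Lex-smallest maximum matching: {(0,1), (4,13), (5,14), (7,19), (8,18), (9,2), (11,12), (15,3)}

|M| = 8 (so the lex-smallest maximum matching has 8 edges)
process left vertices in ascending order; for each, take the smallest-labelled available neighbour that still permits 8 edges overall, or leave it unmatched if none does
lex-smallest matching: {0-1, 4-13, 5-14, 7-19, 8-18, 9-2, 11-12, 15-3}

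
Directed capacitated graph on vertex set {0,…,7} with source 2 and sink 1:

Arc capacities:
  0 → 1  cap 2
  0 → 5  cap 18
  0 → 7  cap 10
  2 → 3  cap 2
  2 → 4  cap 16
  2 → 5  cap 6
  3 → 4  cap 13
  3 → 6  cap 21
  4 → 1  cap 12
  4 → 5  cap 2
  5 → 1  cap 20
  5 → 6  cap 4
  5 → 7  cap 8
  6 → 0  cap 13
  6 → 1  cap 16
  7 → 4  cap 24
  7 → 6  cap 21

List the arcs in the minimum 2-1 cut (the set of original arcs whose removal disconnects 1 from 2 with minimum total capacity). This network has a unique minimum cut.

augment #1: 2→4→1 push 12
augment #2: 2→5→1 push 6
augment #3: 2→3→6→1 push 2
augment #4: 2→4→5→1 push 2
max flow = 22; residual-reachable set from 2 gives S-side
cut edges (S→T): {(2,3), (2,5), (4,1), (4,5)} total cap 22

Min-cut arcs: {(2,3), (2,5), (4,1), (4,5)} (total capacity 22)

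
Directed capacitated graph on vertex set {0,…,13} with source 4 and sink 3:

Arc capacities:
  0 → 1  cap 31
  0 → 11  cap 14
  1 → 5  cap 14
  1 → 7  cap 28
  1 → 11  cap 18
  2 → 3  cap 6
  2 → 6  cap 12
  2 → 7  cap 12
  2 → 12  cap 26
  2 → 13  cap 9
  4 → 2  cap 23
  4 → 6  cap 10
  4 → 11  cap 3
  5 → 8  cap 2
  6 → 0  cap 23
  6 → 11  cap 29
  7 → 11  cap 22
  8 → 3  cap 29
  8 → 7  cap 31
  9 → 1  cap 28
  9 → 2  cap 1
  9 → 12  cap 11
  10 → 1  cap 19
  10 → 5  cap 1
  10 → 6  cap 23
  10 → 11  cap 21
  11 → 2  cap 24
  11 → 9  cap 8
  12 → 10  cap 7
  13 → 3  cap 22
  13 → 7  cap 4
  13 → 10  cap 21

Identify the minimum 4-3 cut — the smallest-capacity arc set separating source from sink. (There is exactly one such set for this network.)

Min-cut arcs: {(2,3), (2,13), (5,8)} (total capacity 17)

augment #1: 4→2→3 push 6
augment #2: 4→2→13→3 push 9
augment #3: 4→2→12→10→5→8→3 push 1
augment #4: 4→6→0→1→5→8→3 push 1
max flow = 17; residual-reachable set from 4 gives S-side
cut edges (S→T): {(2,3), (2,13), (5,8)} total cap 17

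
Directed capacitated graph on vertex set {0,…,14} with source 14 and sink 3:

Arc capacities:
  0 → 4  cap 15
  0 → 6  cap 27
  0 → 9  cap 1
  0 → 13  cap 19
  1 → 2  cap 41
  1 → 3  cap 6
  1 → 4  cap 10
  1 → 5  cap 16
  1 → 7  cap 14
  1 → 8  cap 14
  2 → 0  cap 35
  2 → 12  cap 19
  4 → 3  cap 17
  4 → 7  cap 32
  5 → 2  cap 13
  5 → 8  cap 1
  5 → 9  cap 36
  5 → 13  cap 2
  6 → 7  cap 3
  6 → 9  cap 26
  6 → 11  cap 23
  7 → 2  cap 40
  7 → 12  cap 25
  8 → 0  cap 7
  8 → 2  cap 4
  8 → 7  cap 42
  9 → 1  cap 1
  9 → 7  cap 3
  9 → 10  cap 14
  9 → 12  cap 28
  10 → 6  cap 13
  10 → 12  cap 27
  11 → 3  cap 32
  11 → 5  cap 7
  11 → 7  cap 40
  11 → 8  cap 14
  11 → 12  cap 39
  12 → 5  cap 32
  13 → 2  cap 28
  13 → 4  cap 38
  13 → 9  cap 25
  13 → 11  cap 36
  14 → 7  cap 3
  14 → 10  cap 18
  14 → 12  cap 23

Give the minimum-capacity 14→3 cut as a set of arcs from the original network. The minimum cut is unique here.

Min-cut arcs: {(5,2), (5,8), (5,13), (9,1), (9,7), (10,6), (14,7)} (total capacity 36)

augment #1: 14→10→6→11→3 push 13
augment #2: 14→7→2→0→4→3 push 3
augment #3: 14→12→5→9→1→3 push 1
augment #4: 14→12→5→13→4→3 push 2
augment #5: 14→12→5→2→0→4→3 push 12
augment #6: 14→12→5→2→0→6→11→3 push 1
augment #7: 14→12→5→8→0→6→11→3 push 1
augment #8: 14→12→5→9→7→2→0→6→11→3 push 3
max flow = 36; residual-reachable set from 14 gives S-side
cut edges (S→T): {(5,2), (5,8), (5,13), (9,1), (9,7), (10,6), (14,7)} total cap 36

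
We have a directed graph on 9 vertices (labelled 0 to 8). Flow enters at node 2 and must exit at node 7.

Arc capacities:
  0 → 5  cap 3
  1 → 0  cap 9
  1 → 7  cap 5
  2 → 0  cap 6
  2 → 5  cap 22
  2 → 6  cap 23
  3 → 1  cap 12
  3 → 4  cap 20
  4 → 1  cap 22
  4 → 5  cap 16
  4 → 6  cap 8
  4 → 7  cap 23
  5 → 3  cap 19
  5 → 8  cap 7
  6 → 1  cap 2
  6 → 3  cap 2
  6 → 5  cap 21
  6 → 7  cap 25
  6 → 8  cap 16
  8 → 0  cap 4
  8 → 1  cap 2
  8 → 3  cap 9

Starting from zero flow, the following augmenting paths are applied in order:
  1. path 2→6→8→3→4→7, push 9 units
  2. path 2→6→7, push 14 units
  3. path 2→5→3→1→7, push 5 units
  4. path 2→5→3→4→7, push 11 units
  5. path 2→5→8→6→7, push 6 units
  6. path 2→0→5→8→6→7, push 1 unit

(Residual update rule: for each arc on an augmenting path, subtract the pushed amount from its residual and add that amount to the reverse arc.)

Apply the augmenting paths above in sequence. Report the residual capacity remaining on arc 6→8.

after path 1 (2→6→8→3→4→7, push 9): res(6,8)=7
after path 2 (2→6→7, push 14): res(6,8)=7
after path 3 (2→5→3→1→7, push 5): res(6,8)=7
after path 4 (2→5→3→4→7, push 11): res(6,8)=7
after path 5 (2→5→8→6→7, push 6): res(6,8)=13
after path 6 (2→0→5→8→6→7, push 1): res(6,8)=14

Residual capacity of (6,8): 14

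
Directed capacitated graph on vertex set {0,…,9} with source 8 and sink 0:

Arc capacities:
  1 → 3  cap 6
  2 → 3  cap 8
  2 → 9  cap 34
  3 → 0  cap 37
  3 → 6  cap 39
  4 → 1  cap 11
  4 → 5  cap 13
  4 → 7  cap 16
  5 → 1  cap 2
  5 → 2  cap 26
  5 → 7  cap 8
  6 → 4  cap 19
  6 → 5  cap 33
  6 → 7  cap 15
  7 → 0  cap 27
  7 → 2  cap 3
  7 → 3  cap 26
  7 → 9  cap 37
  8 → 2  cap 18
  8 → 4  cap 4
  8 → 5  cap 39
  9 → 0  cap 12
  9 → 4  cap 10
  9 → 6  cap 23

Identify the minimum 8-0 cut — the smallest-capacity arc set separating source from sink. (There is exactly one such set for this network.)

Min-cut arcs: {(2,3), (2,9), (5,1), (5,7), (8,4)} (total capacity 56)

augment #1: 8→2→3→0 push 8
augment #2: 8→2→9→0 push 10
augment #3: 8→4→7→0 push 4
augment #4: 8→5→7→0 push 8
augment #5: 8→5→1→3→0 push 2
augment #6: 8→5→2→9→0 push 2
augment #7: 8→5→2→9→4→7→0 push 10
augment #8: 8→5→2→9→6→7→0 push 5
augment #9: 8→5→2→9→6→7→3→0 push 7
max flow = 56; residual-reachable set from 8 gives S-side
cut edges (S→T): {(2,3), (2,9), (5,1), (5,7), (8,4)} total cap 56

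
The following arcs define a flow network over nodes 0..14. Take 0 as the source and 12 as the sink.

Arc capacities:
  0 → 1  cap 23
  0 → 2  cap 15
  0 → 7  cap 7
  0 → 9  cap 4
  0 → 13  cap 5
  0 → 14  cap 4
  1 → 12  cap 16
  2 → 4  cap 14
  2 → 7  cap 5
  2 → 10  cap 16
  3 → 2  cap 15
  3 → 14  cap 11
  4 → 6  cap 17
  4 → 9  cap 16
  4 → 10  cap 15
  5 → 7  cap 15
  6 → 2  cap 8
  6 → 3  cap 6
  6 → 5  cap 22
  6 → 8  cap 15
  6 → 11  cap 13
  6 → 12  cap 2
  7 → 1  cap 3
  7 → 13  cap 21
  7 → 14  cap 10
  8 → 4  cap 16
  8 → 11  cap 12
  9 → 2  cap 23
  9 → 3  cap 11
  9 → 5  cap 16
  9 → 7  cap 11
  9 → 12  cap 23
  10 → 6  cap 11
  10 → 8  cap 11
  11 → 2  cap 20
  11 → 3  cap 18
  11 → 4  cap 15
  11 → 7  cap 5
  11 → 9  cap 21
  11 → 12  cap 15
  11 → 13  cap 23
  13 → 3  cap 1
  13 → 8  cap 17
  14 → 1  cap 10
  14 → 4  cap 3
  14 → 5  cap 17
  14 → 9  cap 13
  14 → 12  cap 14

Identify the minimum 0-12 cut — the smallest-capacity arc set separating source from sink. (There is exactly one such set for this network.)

Min-cut arcs: {(0,2), (0,7), (0,9), (0,13), (0,14), (1,12)} (total capacity 51)

augment #1: 0→1→12 push 16
augment #2: 0→9→12 push 4
augment #3: 0→14→12 push 4
augment #4: 0→7→14→12 push 7
augment #5: 0→2→4→6→12 push 2
augment #6: 0→2→4→9→12 push 12
augment #7: 0→2→7→14→12 push 1
augment #8: 0→13→3→14→12 push 1
augment #9: 0→13→8→11→12 push 4
max flow = 51; residual-reachable set from 0 gives S-side
cut edges (S→T): {(0,2), (0,7), (0,9), (0,13), (0,14), (1,12)} total cap 51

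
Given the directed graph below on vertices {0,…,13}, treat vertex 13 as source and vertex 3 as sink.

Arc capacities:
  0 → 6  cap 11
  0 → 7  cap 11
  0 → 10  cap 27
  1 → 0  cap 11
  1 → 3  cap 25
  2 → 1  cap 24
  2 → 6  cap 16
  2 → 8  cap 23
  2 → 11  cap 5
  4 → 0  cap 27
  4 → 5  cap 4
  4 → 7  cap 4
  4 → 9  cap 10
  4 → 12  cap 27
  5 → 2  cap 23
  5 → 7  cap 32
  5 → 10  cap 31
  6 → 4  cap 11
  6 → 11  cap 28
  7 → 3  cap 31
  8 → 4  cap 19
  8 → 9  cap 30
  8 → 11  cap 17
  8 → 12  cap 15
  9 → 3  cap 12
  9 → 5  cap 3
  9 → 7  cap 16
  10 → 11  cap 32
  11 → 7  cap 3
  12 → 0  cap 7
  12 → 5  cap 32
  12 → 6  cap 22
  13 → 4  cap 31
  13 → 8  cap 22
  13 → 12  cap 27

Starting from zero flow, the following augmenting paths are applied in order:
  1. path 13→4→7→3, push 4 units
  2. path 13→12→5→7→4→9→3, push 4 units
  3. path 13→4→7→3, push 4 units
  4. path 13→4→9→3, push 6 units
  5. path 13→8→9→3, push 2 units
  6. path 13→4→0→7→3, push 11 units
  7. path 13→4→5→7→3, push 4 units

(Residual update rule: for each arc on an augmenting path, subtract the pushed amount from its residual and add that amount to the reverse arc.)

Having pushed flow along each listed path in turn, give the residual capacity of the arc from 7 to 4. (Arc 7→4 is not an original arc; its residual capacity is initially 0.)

after path 1 (13→4→7→3, push 4): res(7,4)=4
after path 2 (13→12→5→7→4→9→3, push 4): res(7,4)=0
after path 3 (13→4→7→3, push 4): res(7,4)=4
after path 4 (13→4→9→3, push 6): res(7,4)=4
after path 5 (13→8→9→3, push 2): res(7,4)=4
after path 6 (13→4→0→7→3, push 11): res(7,4)=4
after path 7 (13→4→5→7→3, push 4): res(7,4)=4

Residual capacity of (7,4): 4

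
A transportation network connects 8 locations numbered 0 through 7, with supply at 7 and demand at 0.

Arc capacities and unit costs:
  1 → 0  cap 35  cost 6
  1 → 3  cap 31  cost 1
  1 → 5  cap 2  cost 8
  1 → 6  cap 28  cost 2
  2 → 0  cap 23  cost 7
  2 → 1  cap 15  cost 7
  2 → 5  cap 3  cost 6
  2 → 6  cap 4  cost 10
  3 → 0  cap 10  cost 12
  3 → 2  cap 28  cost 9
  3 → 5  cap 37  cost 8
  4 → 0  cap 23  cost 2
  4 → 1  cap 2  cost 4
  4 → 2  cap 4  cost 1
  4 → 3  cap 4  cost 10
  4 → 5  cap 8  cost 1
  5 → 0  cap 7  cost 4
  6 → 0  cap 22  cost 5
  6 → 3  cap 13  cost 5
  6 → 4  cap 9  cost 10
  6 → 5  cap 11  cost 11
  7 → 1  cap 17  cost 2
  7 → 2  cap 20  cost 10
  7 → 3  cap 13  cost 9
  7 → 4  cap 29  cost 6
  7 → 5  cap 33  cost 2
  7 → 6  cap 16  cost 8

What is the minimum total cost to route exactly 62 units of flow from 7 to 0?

Minimum cost for 62 units: 557

shortest-cost path #1: 7→5→0 push 7 @ unit cost 6 (adds 42)
shortest-cost path #2: 7→1→0 push 17 @ unit cost 8 (adds 136)
shortest-cost path #3: 7→4→0 push 23 @ unit cost 8 (adds 184)
shortest-cost path #4: 7→6→0 push 15 @ unit cost 13 (adds 195)
total cost = 557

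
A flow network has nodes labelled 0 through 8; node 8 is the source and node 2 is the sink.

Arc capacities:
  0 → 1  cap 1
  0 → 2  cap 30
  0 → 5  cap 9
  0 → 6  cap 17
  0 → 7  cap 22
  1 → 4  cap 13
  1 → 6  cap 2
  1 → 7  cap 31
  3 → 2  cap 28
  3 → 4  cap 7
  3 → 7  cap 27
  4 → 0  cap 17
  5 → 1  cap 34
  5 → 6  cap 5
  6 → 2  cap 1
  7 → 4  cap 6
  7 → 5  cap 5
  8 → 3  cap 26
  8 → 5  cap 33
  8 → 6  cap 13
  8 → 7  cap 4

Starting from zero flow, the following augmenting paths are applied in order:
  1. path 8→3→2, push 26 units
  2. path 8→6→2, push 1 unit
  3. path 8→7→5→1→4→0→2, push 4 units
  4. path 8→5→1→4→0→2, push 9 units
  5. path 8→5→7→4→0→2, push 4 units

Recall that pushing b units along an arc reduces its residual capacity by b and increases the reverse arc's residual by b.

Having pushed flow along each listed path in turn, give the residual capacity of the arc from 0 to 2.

Residual capacity of (0,2): 13

after path 1 (8→3→2, push 26): res(0,2)=30
after path 2 (8→6→2, push 1): res(0,2)=30
after path 3 (8→7→5→1→4→0→2, push 4): res(0,2)=26
after path 4 (8→5→1→4→0→2, push 9): res(0,2)=17
after path 5 (8→5→7→4→0→2, push 4): res(0,2)=13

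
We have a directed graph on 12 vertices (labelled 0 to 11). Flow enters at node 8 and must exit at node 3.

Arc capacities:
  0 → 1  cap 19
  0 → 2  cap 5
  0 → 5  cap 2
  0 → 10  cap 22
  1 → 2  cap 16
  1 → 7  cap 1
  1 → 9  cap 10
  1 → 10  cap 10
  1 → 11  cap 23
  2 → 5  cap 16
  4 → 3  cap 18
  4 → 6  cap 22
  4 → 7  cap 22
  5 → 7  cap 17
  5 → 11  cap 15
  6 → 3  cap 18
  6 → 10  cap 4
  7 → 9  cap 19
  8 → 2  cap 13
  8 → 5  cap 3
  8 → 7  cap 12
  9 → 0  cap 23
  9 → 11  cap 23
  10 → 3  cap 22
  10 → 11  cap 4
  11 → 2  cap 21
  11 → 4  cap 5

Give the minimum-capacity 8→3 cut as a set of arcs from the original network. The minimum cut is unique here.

Min-cut arcs: {(7,9), (11,4)} (total capacity 24)

augment #1: 8→5→11→4→3 push 3
augment #2: 8→2→5→11→4→3 push 2
augment #3: 8→7→9→0→10→3 push 12
augment #4: 8→2→5→7→9→0→10→3 push 7
max flow = 24; residual-reachable set from 8 gives S-side
cut edges (S→T): {(7,9), (11,4)} total cap 24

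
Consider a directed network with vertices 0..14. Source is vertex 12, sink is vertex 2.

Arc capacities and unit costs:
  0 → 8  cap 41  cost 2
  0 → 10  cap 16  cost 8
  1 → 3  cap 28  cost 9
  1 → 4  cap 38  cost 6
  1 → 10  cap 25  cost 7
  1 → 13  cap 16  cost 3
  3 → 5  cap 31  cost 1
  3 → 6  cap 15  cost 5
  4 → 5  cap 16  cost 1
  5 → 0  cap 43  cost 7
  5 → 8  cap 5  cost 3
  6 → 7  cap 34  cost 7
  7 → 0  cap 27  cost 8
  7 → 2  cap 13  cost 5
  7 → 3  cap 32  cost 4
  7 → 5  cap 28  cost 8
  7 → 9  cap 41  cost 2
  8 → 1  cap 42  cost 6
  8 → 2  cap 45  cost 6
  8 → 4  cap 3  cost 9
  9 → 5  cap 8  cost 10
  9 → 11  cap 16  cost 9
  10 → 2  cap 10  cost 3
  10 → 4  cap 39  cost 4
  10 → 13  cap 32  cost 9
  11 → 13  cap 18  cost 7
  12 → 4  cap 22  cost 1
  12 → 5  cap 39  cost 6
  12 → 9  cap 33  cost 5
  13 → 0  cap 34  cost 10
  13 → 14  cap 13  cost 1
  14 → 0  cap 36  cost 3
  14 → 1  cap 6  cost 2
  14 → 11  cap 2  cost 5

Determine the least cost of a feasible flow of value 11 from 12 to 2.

shortest-cost path #1: 12→4→5→8→2 push 5 @ unit cost 11 (adds 55)
shortest-cost path #2: 12→4→5→0→8→2 push 6 @ unit cost 17 (adds 102)
total cost = 157

Minimum cost for 11 units: 157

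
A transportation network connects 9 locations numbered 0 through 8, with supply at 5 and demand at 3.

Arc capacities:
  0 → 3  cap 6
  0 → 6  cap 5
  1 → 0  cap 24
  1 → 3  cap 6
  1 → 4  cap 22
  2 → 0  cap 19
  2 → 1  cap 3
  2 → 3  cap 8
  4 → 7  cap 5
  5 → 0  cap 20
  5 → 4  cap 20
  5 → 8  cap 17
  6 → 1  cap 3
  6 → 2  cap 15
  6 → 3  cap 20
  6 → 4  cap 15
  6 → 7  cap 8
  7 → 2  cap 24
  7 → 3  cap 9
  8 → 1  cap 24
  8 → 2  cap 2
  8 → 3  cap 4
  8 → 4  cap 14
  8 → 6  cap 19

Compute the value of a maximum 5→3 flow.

augment #1: 5→0→3 bottleneck 6, total now 6
augment #2: 5→8→3 bottleneck 4, total now 10
augment #3: 5→0→6→3 bottleneck 5, total now 15
augment #4: 5→4→7→3 bottleneck 5, total now 20
augment #5: 5→8→1→3 bottleneck 6, total now 26
augment #6: 5→8→2→3 bottleneck 2, total now 28
augment #7: 5→8→6→3 bottleneck 5, total now 33

Maximum flow value: 33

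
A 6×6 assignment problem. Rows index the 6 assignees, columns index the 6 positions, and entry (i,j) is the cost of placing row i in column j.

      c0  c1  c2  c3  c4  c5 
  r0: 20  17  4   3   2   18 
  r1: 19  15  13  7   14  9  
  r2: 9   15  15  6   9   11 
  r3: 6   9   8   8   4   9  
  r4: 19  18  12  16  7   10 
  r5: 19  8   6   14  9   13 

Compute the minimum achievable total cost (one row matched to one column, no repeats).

optimal assignment: row0→col2 (cost 4), row1→col5 (cost 9), row2→col3 (cost 6), row3→col0 (cost 6), row4→col4 (cost 7), row5→col1 (cost 8)
total = 4 + 9 + 6 + 6 + 7 + 8 = 40

Minimum assignment cost: 40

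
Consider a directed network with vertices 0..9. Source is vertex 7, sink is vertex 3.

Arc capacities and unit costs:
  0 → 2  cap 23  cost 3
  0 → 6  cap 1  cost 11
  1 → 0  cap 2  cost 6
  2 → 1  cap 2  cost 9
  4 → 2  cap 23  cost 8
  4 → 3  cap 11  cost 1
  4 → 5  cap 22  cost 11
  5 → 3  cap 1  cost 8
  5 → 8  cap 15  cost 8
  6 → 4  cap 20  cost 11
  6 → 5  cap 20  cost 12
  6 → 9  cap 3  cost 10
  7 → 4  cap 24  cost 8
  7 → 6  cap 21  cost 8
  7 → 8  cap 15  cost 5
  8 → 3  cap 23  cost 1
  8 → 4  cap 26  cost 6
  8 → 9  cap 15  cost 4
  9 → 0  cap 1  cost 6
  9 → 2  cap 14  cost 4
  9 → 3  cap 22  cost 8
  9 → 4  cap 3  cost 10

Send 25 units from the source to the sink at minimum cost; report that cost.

Minimum cost for 25 units: 180

shortest-cost path #1: 7→8→3 push 15 @ unit cost 6 (adds 90)
shortest-cost path #2: 7→4→3 push 10 @ unit cost 9 (adds 90)
total cost = 180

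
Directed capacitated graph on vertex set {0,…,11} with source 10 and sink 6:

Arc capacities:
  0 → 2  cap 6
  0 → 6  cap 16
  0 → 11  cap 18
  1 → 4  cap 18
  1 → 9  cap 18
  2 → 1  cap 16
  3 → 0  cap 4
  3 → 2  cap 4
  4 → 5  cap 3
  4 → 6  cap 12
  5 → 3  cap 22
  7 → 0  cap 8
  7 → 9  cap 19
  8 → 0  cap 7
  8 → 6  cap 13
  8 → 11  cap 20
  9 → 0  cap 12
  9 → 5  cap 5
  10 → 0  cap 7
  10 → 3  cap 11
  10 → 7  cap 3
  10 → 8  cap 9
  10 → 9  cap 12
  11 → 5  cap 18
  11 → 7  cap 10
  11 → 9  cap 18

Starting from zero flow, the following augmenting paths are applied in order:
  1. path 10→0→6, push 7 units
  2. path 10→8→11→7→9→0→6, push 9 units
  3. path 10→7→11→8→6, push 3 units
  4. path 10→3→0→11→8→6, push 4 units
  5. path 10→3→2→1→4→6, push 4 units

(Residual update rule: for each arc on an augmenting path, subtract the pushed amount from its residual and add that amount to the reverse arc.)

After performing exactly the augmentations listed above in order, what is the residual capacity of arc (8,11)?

after path 1 (10→0→6, push 7): res(8,11)=20
after path 2 (10→8→11→7→9→0→6, push 9): res(8,11)=11
after path 3 (10→7→11→8→6, push 3): res(8,11)=14
after path 4 (10→3→0→11→8→6, push 4): res(8,11)=18
after path 5 (10→3→2→1→4→6, push 4): res(8,11)=18

Residual capacity of (8,11): 18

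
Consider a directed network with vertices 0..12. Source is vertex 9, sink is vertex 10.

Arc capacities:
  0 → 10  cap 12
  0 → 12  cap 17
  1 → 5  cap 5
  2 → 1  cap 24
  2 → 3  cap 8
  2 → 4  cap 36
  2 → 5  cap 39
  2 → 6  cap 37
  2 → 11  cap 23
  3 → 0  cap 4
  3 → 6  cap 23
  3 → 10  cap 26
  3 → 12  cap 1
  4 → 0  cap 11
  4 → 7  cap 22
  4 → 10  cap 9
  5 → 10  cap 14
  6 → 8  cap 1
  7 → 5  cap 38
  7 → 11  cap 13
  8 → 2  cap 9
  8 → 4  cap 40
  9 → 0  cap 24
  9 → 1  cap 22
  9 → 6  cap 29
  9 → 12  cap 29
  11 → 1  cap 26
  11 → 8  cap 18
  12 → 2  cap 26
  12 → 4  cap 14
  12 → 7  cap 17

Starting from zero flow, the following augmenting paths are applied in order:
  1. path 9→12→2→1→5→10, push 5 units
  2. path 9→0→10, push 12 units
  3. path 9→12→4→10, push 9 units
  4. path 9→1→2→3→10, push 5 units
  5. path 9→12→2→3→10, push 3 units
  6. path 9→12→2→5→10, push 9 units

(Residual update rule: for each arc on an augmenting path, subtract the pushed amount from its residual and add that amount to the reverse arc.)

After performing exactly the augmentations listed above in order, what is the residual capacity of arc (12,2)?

Residual capacity of (12,2): 9

after path 1 (9→12→2→1→5→10, push 5): res(12,2)=21
after path 2 (9→0→10, push 12): res(12,2)=21
after path 3 (9→12→4→10, push 9): res(12,2)=21
after path 4 (9→1→2→3→10, push 5): res(12,2)=21
after path 5 (9→12→2→3→10, push 3): res(12,2)=18
after path 6 (9→12→2→5→10, push 9): res(12,2)=9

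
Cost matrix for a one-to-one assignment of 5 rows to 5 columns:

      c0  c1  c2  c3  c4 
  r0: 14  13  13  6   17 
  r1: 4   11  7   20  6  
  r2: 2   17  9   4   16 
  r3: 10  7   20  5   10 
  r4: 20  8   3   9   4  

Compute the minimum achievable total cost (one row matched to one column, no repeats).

Minimum assignment cost: 24

optimal assignment: row0→col3 (cost 6), row1→col4 (cost 6), row2→col0 (cost 2), row3→col1 (cost 7), row4→col2 (cost 3)
total = 6 + 6 + 2 + 7 + 3 = 24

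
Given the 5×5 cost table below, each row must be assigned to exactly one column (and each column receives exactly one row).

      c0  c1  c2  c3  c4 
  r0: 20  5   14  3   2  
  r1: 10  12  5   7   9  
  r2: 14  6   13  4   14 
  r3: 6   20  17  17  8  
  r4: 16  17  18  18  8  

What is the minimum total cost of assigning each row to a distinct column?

Minimum assignment cost: 28

one of 2 optimal assignments: row0→col1 (cost 5), row1→col2 (cost 5), row2→col3 (cost 4), row3→col0 (cost 6), row4→col4 (cost 8)
total = 5 + 5 + 4 + 6 + 8 = 28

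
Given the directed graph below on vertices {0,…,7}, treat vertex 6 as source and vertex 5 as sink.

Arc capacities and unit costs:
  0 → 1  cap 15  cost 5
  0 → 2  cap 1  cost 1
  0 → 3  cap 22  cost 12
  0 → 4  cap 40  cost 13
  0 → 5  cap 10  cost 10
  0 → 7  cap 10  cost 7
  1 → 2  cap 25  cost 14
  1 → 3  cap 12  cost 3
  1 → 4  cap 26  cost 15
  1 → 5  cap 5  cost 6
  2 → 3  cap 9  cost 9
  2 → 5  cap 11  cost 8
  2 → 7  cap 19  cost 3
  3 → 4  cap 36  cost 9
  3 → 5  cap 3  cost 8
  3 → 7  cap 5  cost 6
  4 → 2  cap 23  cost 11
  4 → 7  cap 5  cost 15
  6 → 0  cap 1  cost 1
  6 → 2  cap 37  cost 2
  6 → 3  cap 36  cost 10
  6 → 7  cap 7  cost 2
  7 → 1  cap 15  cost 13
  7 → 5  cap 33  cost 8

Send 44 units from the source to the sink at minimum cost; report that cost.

shortest-cost path #1: 6→7→5 push 7 @ unit cost 10 (adds 70)
shortest-cost path #2: 6→2→5 push 11 @ unit cost 10 (adds 110)
shortest-cost path #3: 6→0→5 push 1 @ unit cost 11 (adds 11)
shortest-cost path #4: 6→2→7→5 push 19 @ unit cost 13 (adds 247)
shortest-cost path #5: 6→3→5 push 3 @ unit cost 18 (adds 54)
shortest-cost path #6: 6→3→7→5 push 3 @ unit cost 24 (adds 72)
total cost = 564

Minimum cost for 44 units: 564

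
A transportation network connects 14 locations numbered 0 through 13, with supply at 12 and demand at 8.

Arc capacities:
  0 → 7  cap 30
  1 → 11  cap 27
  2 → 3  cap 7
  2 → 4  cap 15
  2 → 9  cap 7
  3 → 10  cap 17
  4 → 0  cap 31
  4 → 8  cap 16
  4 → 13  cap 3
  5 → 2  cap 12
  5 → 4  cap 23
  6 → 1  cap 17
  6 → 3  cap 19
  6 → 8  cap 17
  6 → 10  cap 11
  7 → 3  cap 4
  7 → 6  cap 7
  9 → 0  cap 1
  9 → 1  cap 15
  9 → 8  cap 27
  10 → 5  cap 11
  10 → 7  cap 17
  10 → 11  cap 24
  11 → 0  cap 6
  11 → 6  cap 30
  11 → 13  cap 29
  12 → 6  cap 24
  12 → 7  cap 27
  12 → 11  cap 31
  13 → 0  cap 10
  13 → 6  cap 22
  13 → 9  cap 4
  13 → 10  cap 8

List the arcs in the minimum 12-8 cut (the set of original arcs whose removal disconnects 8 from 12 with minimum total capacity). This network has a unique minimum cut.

augment #1: 12→6→8 push 17
augment #2: 12→11→13→9→8 push 4
augment #3: 12→6→10→5→4→8 push 7
augment #4: 12→7→3→10→5→4→8 push 4
max flow = 32; residual-reachable set from 12 gives S-side
cut edges (S→T): {(6,8), (10,5), (13,9)} total cap 32

Min-cut arcs: {(6,8), (10,5), (13,9)} (total capacity 32)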